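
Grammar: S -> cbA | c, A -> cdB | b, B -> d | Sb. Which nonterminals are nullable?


A nonterminal is nullable iff some alternative derives ε (directly, or every symbol in it is nullable)
Nullable: {}


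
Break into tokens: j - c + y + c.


Scan left to right, longest-match per lexeme
Tokens: ID(j), OP(-), ID(c), OP(+), ID(y), OP(+), ID(c)


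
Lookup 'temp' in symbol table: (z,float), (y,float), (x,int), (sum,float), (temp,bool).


Lookup 'temp' → type bool


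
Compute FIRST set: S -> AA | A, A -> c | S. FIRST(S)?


Per alternative of S: FIRST(AA) = {c}; FIRST(A) = {c}
FIRST(S) = {c}


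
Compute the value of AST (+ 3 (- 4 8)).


Evaluate inner: (- 4 8) = -4
Evaluate root: (+ 3 -4) = -1
Result: -1


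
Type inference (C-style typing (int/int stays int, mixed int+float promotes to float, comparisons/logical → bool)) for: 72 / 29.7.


Operand types: int / float
Rule: mixed int/float promotes to float; int/int stays int
Result type: float


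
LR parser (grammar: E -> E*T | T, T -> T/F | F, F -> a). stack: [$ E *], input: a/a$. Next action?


no handle ('E*' is not any RHS); shift 'a'
Action: shift


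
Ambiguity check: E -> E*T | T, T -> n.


precedence layered via separate nonterminal T: deterministic
Unambiguous


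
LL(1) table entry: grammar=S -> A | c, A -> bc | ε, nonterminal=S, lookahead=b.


For [S, b]: 'b' ∈ FIRST(A)
Entry: S -> A


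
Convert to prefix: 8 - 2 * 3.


'*' binds tighter: tree is (- 8 (* 2 3))
Prefix: - 8 * 2 3


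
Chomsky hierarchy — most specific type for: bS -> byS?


LHS has context (more than one symbol) and |LHS| ≤ |RHS|
Classification: Type 1 (Context-Sensitive)


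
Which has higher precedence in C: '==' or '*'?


'*' is multiplicative (level 10); '==' is equality (level 6)
Higher level binds tighter
'*' has higher precedence than '=='


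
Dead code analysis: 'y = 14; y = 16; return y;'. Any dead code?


first assignment to y is overwritten before any read
Dead: 'y = 14'


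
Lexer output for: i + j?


Scan left to right, longest-match per lexeme
Tokens: ID(i), OP(+), ID(j)


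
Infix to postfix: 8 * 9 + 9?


Left to right (same or higher precedence on left)
Postfix: 8 9 * 9 +


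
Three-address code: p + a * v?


Break into single-operator statements:
t1 = a * v
t2 = p + t1


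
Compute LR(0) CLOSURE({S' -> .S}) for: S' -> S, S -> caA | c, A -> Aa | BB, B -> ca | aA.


Start: S' -> .S
For each item with dot before a nonterminal B, add B -> .γ for every B-production
Closure: [S' -> .S, S -> .caA, S -> .c]


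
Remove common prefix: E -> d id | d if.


Common prefix: 'd'
Factored: E -> d E', E' -> id | if


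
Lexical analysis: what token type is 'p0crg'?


Pattern: letter/underscore followed by alphanumerics, not a keyword
Type: IDENTIFIER


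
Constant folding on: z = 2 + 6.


2 + 6 = 8 at compile time
Optimized: z = 8


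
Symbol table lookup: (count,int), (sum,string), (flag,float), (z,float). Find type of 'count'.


Lookup 'count' → type int


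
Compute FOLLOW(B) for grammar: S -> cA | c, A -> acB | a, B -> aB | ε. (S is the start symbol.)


$ ∈ FOLLOW(S). For each A -> αBβ: add FIRST(β)\{ε} to FOLLOW(B); if β nullable, add FOLLOW(A).
FOLLOW(B) = {$}


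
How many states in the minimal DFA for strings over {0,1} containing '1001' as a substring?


KMP-style automaton: 4 progress states + 1 absorbing accept = 5
Minimal DFA: 5 states


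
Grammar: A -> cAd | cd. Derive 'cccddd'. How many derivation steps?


Derivation: A => cAd => ccAdd => cccddd
Steps: 3


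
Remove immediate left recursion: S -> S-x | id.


Left-recursive alternatives: S-x; non-recursive: id
Introduce S': S -> idS', S' -> -xS' | ε


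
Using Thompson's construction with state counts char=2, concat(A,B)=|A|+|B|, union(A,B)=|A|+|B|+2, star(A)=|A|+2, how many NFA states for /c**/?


Syntax tree has 1 char leaf(s), 0 union(s), 2 star(s)
chars contribute 1×2 = 2; each union adds +2; each star adds +2
Total: 2 + 0 + 4 = 6 states


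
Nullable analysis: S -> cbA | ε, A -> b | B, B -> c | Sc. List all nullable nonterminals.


A nonterminal is nullable iff some alternative derives ε (directly, or every symbol in it is nullable)
Nullable: {S}


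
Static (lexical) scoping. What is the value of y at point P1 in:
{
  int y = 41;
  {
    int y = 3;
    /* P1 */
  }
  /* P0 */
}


y declared in the same block as P1
y = 3


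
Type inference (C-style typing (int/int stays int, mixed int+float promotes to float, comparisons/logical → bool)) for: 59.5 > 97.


Operand types: float > int
Rule: comparison yields bool
Result type: bool


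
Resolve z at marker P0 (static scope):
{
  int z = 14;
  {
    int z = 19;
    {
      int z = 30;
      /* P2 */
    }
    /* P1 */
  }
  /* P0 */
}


z declared in the same block as P0
z = 14


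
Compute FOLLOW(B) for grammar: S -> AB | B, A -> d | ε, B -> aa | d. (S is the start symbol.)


$ ∈ FOLLOW(S). For each A -> αBβ: add FIRST(β)\{ε} to FOLLOW(B); if β nullable, add FOLLOW(A).
FOLLOW(B) = {$}


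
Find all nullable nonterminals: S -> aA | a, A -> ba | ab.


A nonterminal is nullable iff some alternative derives ε (directly, or every symbol in it is nullable)
Nullable: {}


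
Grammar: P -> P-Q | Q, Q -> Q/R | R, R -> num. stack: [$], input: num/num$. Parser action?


no handle on stack; shift 'num'
Action: shift


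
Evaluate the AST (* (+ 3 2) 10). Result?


Evaluate inner: (+ 3 2) = 5
Evaluate root: (* 5 10) = 50
Result: 50


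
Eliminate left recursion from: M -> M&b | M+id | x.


Left-recursive alternatives: M&b, M+id; non-recursive: x
Introduce M': M -> xM', M' -> &bM' | +idM' | ε


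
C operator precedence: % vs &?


'%' is multiplicative (level 10); '&' is bitwise AND (level 5)
Higher level binds tighter
'%' has higher precedence than '&'


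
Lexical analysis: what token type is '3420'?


Pattern: digits only
Type: INTEGER_LITERAL


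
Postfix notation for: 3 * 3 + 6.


Left to right (same or higher precedence on left)
Postfix: 3 3 * 6 +


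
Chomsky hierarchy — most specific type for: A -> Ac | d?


Left-linear: every RHS is a terminal or one nonterminal followed by a terminal
Classification: Type 3 (Regular)


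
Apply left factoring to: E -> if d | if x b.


Common prefix: 'if'
Factored: E -> if E', E' -> d | x b


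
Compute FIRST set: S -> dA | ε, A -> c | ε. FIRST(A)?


Per alternative of A: FIRST(c) = {c}; FIRST(ε) = {ε}
FIRST(A) = {c, ε}


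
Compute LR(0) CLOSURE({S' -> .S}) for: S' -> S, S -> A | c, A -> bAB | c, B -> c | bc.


Start: S' -> .S
For each item with dot before a nonterminal B, add B -> .γ for every B-production
Closure: [S' -> .S, S -> .A, S -> .c, A -> .bAB, A -> .c]


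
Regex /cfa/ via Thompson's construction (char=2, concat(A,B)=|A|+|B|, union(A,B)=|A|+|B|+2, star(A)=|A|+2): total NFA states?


Syntax tree has 3 char leaf(s), 0 union(s), 0 star(s)
chars contribute 3×2 = 6; each union adds +2; each star adds +2
Total: 6 + 0 + 0 = 6 states


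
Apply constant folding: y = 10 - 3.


10 - 3 = 7 at compile time
Optimized: y = 7


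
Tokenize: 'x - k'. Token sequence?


Scan left to right, longest-match per lexeme
Tokens: ID(x), OP(-), ID(k)


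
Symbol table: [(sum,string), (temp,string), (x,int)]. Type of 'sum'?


Lookup 'sum' → type string


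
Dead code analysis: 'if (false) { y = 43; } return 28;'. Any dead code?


condition is constant false, so the whole block is unreachable
Dead: 'if (false) { y = 43; }'


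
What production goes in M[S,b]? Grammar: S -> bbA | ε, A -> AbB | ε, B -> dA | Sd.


For [S, b]: 'b' ∈ FIRST(bbA)
Entry: S -> bbA


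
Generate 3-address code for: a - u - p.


Break into single-operator statements:
t1 = a - u
t2 = t1 - p


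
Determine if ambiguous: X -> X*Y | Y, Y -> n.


precedence layered via separate nonterminal Y: deterministic
Unambiguous


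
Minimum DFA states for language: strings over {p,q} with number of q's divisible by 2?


Track (count of q) mod 2: states 0..1, accept at 0
Minimal DFA: 2 states


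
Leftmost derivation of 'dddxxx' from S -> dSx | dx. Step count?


Derivation: S => dSx => ddSxx => dddxxx
Steps: 3


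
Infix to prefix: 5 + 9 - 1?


left-to-right (same/higher precedence on left): tree is (- (+ 5 9) 1)
Prefix: - + 5 9 1


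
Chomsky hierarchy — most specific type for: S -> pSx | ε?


Single nonterminal LHS, but p^n x^n is not regular
Classification: Type 2 (Context-Free)


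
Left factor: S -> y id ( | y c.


Common prefix: 'y'
Factored: S -> y S', S' -> id ( | c


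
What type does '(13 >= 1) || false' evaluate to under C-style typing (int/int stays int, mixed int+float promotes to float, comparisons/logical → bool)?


Operand types: bool || bool
Rule: logical operators take bool operands and yield bool
Result type: bool


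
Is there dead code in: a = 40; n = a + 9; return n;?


a is read by n's definition; n is returned
No dead code


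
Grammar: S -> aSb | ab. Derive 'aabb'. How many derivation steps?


Derivation: S => aSb => aabb
Steps: 2


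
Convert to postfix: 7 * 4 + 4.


Left to right (same or higher precedence on left)
Postfix: 7 4 * 4 +


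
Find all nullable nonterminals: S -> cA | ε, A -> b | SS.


A nonterminal is nullable iff some alternative derives ε (directly, or every symbol in it is nullable)
Nullable: {A, S}


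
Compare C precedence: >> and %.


'%' is multiplicative (level 10); '>>' is shift (level 8)
Higher level binds tighter
'%' has higher precedence than '>>'


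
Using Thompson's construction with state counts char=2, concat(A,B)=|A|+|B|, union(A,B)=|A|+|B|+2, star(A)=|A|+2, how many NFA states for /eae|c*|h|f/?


Syntax tree has 6 char leaf(s), 3 union(s), 1 star(s)
chars contribute 6×2 = 12; each union adds +2; each star adds +2
Total: 12 + 6 + 2 = 20 states


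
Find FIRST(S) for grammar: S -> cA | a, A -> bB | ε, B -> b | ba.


Per alternative of S: FIRST(cA) = {c}; FIRST(a) = {a}
FIRST(S) = {a, c}


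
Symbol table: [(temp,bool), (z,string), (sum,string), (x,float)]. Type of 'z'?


Lookup 'z' → type string


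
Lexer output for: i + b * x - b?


Scan left to right, longest-match per lexeme
Tokens: ID(i), OP(+), ID(b), OP(*), ID(x), OP(-), ID(b)


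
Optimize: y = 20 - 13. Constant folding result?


20 - 13 = 7 at compile time
Optimized: y = 7


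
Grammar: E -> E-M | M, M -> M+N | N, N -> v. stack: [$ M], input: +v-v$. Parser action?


shift '+' to continue M -> M+N
Action: shift


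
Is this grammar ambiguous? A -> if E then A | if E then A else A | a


dangling else: 'if E then if E then a else a' parses two ways
Ambiguous


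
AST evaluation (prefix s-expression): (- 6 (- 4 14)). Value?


Evaluate inner: (- 4 14) = -10
Evaluate root: (- 6 -10) = 16
Result: 16


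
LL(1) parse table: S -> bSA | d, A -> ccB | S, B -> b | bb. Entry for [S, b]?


For [S, b]: 'b' ∈ FIRST(bSA)
Entry: S -> bSA


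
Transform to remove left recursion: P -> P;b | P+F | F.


Left-recursive alternatives: P;b, P+F; non-recursive: F
Introduce P': P -> FP', P' -> ;bP' | +FP' | ε


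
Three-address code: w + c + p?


Break into single-operator statements:
t1 = w + c
t2 = t1 + p


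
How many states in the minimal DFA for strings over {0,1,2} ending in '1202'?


Track the longest suffix of input matching a prefix of '1202': 5 classes (prefixes of length 0..4)
Minimal DFA: 5 states


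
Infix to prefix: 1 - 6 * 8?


'*' binds tighter: tree is (- 1 (* 6 8))
Prefix: - 1 * 6 8


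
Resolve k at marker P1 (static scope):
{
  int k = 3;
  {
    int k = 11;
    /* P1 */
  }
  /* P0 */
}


k declared in the same block as P1
k = 11


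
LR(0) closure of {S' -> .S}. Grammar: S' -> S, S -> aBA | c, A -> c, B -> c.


Start: S' -> .S
For each item with dot before a nonterminal B, add B -> .γ for every B-production
Closure: [S' -> .S, S -> .aBA, S -> .c]


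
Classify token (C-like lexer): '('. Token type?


Pattern: delimiter/punctuation
Type: PUNCTUATION


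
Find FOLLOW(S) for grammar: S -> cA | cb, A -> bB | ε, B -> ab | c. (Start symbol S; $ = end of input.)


$ ∈ FOLLOW(S). For each A -> αBβ: add FIRST(β)\{ε} to FOLLOW(B); if β nullable, add FOLLOW(A).
FOLLOW(S) = {$}


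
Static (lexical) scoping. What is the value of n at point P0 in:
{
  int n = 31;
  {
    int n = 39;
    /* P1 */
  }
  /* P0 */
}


n declared in the same block as P0
n = 31


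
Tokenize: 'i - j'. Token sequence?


Scan left to right, longest-match per lexeme
Tokens: ID(i), OP(-), ID(j)


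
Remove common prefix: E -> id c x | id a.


Common prefix: 'id'
Factored: E -> id E', E' -> c x | a


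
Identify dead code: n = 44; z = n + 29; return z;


n is read by z's definition; z is returned
No dead code


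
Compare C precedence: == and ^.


'==' is equality (level 6); '^' is bitwise XOR (level 4)
Higher level binds tighter
'==' has higher precedence than '^'


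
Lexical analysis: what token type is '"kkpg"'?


Pattern: double-quoted sequence
Type: STRING_LITERAL


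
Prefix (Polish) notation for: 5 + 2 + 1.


left-to-right (same/higher precedence on left): tree is (+ (+ 5 2) 1)
Prefix: + + 5 2 1


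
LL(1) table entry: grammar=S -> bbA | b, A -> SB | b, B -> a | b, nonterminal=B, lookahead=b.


For [B, b]: 'b' ∈ FIRST(b)
Entry: B -> b


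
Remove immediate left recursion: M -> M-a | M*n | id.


Left-recursive alternatives: M-a, M*n; non-recursive: id
Introduce M': M -> idM', M' -> -aM' | *nM' | ε


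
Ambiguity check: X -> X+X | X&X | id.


'id+id&id' has two parse trees (no precedence encoded between + and &)
Ambiguous


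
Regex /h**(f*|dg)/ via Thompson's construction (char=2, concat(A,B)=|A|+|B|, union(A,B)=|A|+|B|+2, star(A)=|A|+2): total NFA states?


Syntax tree has 4 char leaf(s), 1 union(s), 3 star(s)
chars contribute 4×2 = 8; each union adds +2; each star adds +2
Total: 8 + 2 + 6 = 16 states


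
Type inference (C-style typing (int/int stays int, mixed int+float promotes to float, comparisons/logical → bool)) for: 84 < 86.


Operand types: int < int
Rule: comparison yields bool
Result type: bool


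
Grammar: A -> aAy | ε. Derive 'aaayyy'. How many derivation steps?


Derivation: A => aAy => aaAyy => aaaAyyy => aaayyy
Steps: 4


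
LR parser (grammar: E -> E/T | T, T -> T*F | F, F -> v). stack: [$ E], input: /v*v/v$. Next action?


shift '/' to continue E -> E/T
Action: shift


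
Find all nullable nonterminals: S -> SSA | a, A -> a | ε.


A nonterminal is nullable iff some alternative derives ε (directly, or every symbol in it is nullable)
Nullable: {A}


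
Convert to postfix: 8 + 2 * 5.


* has higher precedence, evaluate 2*5 first
Postfix: 8 2 5 * +


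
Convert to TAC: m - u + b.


Break into single-operator statements:
t1 = m - u
t2 = t1 + b


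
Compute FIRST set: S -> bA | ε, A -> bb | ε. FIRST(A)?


Per alternative of A: FIRST(bb) = {b}; FIRST(ε) = {ε}
FIRST(A) = {b, ε}


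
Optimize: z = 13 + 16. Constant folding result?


13 + 16 = 29 at compile time
Optimized: z = 29


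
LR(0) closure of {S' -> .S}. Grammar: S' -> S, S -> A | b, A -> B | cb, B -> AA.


Start: S' -> .S
For each item with dot before a nonterminal B, add B -> .γ for every B-production
Closure: [S' -> .S, S -> .A, S -> .b, A -> .B, A -> .cb, B -> .AA]


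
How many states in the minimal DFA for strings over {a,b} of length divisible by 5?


Track length mod 5: states 0..4, accept at 0
Minimal DFA: 5 states


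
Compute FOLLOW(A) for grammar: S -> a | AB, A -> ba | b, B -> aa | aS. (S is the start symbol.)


$ ∈ FOLLOW(S). For each A -> αBβ: add FIRST(β)\{ε} to FOLLOW(B); if β nullable, add FOLLOW(A).
FOLLOW(A) = {a}


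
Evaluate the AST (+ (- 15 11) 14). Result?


Evaluate inner: (- 15 11) = 4
Evaluate root: (+ 4 14) = 18
Result: 18


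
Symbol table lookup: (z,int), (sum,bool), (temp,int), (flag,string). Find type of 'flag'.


Lookup 'flag' → type string


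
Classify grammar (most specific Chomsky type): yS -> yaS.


LHS has context (more than one symbol) and |LHS| ≤ |RHS|
Classification: Type 1 (Context-Sensitive)


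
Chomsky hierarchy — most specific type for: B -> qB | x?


Right-linear: every RHS is a terminal or a terminal followed by one nonterminal
Classification: Type 3 (Regular)


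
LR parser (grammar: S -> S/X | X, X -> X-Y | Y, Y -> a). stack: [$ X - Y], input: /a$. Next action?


handle 'X-Y' on top
Action: reduce (X -> X-Y)


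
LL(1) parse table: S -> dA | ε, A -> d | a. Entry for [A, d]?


For [A, d]: 'd' ∈ FIRST(d)
Entry: A -> d


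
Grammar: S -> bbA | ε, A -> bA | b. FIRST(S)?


Per alternative of S: FIRST(bbA) = {b}; FIRST(ε) = {ε}
FIRST(S) = {b, ε}


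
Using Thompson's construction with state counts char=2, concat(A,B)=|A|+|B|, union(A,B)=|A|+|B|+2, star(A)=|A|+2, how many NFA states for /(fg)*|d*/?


Syntax tree has 3 char leaf(s), 1 union(s), 2 star(s)
chars contribute 3×2 = 6; each union adds +2; each star adds +2
Total: 6 + 2 + 4 = 12 states


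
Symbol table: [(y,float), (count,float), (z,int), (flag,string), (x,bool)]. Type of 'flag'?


Lookup 'flag' → type string


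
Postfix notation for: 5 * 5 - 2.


Left to right (same or higher precedence on left)
Postfix: 5 5 * 2 -


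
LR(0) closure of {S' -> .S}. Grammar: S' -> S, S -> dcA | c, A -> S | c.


Start: S' -> .S
For each item with dot before a nonterminal B, add B -> .γ for every B-production
Closure: [S' -> .S, S -> .dcA, S -> .c]


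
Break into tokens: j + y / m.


Scan left to right, longest-match per lexeme
Tokens: ID(j), OP(+), ID(y), OP(/), ID(m)


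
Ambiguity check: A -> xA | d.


right-linear, alternatives start with distinct terminals 'x' vs 'd': unique leftmost derivation
Unambiguous


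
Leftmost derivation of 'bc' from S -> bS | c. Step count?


Derivation: S => bS => bc
Steps: 2


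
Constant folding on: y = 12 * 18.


12 * 18 = 216 at compile time
Optimized: y = 216


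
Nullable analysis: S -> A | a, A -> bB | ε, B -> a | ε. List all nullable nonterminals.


A nonterminal is nullable iff some alternative derives ε (directly, or every symbol in it is nullable)
Nullable: {A, B, S}


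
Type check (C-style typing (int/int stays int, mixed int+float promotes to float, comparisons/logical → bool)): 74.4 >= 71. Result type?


Operand types: float >= int
Rule: comparison yields bool
Result type: bool


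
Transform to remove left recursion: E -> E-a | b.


Left-recursive alternatives: E-a; non-recursive: b
Introduce E': E -> bE', E' -> -aE' | ε


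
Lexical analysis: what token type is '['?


Pattern: delimiter/punctuation
Type: PUNCTUATION


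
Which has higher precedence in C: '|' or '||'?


'|' is bitwise OR (level 3); '||' is logical OR (level 1)
Higher level binds tighter
'|' has higher precedence than '||'


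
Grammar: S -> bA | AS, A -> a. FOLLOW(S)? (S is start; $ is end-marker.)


$ ∈ FOLLOW(S). For each A -> αBβ: add FIRST(β)\{ε} to FOLLOW(B); if β nullable, add FOLLOW(A).
FOLLOW(S) = {$}


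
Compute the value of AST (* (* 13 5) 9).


Evaluate inner: (* 13 5) = 65
Evaluate root: (* 65 9) = 585
Result: 585


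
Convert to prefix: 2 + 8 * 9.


'*' binds tighter: tree is (+ 2 (* 8 9))
Prefix: + 2 * 8 9


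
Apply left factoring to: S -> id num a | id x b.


Common prefix: 'id'
Factored: S -> id S', S' -> num a | x b


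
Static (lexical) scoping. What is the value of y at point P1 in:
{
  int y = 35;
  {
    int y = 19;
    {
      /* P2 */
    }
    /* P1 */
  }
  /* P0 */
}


y declared in the same block as P1
y = 19


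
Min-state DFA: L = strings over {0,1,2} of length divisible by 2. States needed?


Track length mod 2: states 0..1, accept at 0
Minimal DFA: 2 states


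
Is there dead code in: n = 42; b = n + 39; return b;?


n is read by b's definition; b is returned
No dead code


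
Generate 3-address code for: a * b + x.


Break into single-operator statements:
t1 = a * b
t2 = t1 + x


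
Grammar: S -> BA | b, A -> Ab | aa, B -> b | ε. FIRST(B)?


Per alternative of B: FIRST(b) = {b}; FIRST(ε) = {ε}
FIRST(B) = {b, ε}


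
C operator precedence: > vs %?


'%' is multiplicative (level 10); '>' is relational (level 7)
Higher level binds tighter
'%' has higher precedence than '>'


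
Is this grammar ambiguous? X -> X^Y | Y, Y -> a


precedence layered via separate nonterminal Y: deterministic
Unambiguous


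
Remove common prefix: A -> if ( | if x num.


Common prefix: 'if'
Factored: A -> if A', A' -> ( | x num


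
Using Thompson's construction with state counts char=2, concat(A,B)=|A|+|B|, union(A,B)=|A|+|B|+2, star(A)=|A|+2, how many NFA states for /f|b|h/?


Syntax tree has 3 char leaf(s), 2 union(s), 0 star(s)
chars contribute 3×2 = 6; each union adds +2; each star adds +2
Total: 6 + 4 + 0 = 10 states


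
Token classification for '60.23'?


Pattern: digits with a decimal point
Type: FLOAT_LITERAL


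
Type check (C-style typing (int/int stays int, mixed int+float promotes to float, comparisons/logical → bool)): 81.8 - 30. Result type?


Operand types: float - int
Rule: mixed int/float promotes to float; int/int stays int
Result type: float


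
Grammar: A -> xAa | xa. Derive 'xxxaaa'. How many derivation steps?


Derivation: A => xAa => xxAaa => xxxaaa
Steps: 3


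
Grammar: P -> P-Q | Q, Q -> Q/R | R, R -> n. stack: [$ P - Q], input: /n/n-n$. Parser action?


'/' can extend Q; shift to build Q -> Q/R
Action: shift


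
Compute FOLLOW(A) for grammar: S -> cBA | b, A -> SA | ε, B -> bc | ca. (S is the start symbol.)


$ ∈ FOLLOW(S). For each A -> αBβ: add FIRST(β)\{ε} to FOLLOW(B); if β nullable, add FOLLOW(A).
FOLLOW(A) = {$, b, c}


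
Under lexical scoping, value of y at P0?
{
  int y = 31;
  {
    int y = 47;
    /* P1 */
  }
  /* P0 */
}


y declared in the same block as P0
y = 31


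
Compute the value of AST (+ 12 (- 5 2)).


Evaluate inner: (- 5 2) = 3
Evaluate root: (+ 12 3) = 15
Result: 15


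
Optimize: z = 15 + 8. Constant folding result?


15 + 8 = 23 at compile time
Optimized: z = 23


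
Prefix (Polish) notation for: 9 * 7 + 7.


left-to-right (same/higher precedence on left): tree is (+ (* 9 7) 7)
Prefix: + * 9 7 7


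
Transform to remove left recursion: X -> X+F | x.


Left-recursive alternatives: X+F; non-recursive: x
Introduce X': X -> xX', X' -> +FX' | ε


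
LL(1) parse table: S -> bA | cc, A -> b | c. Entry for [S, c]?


For [S, c]: 'c' ∈ FIRST(cc)
Entry: S -> cc


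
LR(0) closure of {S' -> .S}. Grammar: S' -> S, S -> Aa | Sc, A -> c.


Start: S' -> .S
For each item with dot before a nonterminal B, add B -> .γ for every B-production
Closure: [S' -> .S, S -> .Aa, S -> .Sc, A -> .c]


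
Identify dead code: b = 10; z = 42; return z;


b is assigned but never read
Dead: 'b = 10'


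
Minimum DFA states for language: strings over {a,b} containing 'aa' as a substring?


KMP-style automaton: 2 progress states + 1 absorbing accept = 3
Minimal DFA: 3 states


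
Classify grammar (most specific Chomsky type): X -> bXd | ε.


Single nonterminal LHS, but b^n d^n is not regular
Classification: Type 2 (Context-Free)


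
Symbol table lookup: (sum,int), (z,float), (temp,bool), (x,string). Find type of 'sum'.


Lookup 'sum' → type int


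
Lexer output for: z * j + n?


Scan left to right, longest-match per lexeme
Tokens: ID(z), OP(*), ID(j), OP(+), ID(n)


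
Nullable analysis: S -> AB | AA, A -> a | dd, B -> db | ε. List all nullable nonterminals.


A nonterminal is nullable iff some alternative derives ε (directly, or every symbol in it is nullable)
Nullable: {B}


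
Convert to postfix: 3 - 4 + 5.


Left to right (same or higher precedence on left)
Postfix: 3 4 - 5 +


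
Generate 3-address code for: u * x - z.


Break into single-operator statements:
t1 = u * x
t2 = t1 - z


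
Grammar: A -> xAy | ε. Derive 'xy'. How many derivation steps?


Derivation: A => xAy => xy
Steps: 2


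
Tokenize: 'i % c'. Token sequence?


Scan left to right, longest-match per lexeme
Tokens: ID(i), OP(%), ID(c)


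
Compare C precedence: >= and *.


'*' is multiplicative (level 10); '>=' is relational (level 7)
Higher level binds tighter
'*' has higher precedence than '>='


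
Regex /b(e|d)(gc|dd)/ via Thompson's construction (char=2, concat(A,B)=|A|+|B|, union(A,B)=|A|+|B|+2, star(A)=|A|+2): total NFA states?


Syntax tree has 7 char leaf(s), 2 union(s), 0 star(s)
chars contribute 7×2 = 14; each union adds +2; each star adds +2
Total: 14 + 4 + 0 = 18 states


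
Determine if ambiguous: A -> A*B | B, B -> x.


precedence layered via separate nonterminal B: deterministic
Unambiguous


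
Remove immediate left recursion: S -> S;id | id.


Left-recursive alternatives: S;id; non-recursive: id
Introduce S': S -> idS', S' -> ;idS' | ε


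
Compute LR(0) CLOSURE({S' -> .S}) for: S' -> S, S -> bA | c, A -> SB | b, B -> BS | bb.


Start: S' -> .S
For each item with dot before a nonterminal B, add B -> .γ for every B-production
Closure: [S' -> .S, S -> .bA, S -> .c]


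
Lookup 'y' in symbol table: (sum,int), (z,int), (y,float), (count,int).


Lookup 'y' → type float


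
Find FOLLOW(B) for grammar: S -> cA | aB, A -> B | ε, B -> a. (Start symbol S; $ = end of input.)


$ ∈ FOLLOW(S). For each A -> αBβ: add FIRST(β)\{ε} to FOLLOW(B); if β nullable, add FOLLOW(A).
FOLLOW(B) = {$}


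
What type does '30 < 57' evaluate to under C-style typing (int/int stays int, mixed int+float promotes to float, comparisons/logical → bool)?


Operand types: int < int
Rule: comparison yields bool
Result type: bool


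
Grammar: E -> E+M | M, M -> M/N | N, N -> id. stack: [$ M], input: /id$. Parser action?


shift '/' to continue M -> M/N
Action: shift


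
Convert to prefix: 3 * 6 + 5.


left-to-right (same/higher precedence on left): tree is (+ (* 3 6) 5)
Prefix: + * 3 6 5


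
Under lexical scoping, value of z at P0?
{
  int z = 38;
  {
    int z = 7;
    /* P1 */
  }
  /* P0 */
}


z declared in the same block as P0
z = 38


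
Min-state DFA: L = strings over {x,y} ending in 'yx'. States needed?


Track the longest suffix of input matching a prefix of 'yx': 3 classes (prefixes of length 0..2)
Minimal DFA: 3 states


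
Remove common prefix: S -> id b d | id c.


Common prefix: 'id'
Factored: S -> id S', S' -> b d | c


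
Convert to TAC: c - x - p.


Break into single-operator statements:
t1 = c - x
t2 = t1 - p


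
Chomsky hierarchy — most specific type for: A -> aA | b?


Right-linear: every RHS is a terminal or a terminal followed by one nonterminal
Classification: Type 3 (Regular)


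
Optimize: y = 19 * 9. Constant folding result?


19 * 9 = 171 at compile time
Optimized: y = 171


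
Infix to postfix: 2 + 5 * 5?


* has higher precedence, evaluate 5*5 first
Postfix: 2 5 5 * +


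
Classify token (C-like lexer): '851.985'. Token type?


Pattern: digits with a decimal point
Type: FLOAT_LITERAL


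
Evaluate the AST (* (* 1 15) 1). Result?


Evaluate inner: (* 1 15) = 15
Evaluate root: (* 15 1) = 15
Result: 15


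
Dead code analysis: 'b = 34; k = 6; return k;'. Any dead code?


b is assigned but never read
Dead: 'b = 34'


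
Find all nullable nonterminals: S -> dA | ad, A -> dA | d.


A nonterminal is nullable iff some alternative derives ε (directly, or every symbol in it is nullable)
Nullable: {}


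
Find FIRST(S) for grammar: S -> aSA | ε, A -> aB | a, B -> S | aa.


Per alternative of S: FIRST(aSA) = {a}; FIRST(ε) = {ε}
FIRST(S) = {a, ε}


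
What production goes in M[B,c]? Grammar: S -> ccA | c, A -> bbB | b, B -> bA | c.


For [B, c]: 'c' ∈ FIRST(c)
Entry: B -> c


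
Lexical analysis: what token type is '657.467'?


Pattern: digits with a decimal point
Type: FLOAT_LITERAL


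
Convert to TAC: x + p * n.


Break into single-operator statements:
t1 = p * n
t2 = x + t1


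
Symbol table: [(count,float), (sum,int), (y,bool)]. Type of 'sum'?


Lookup 'sum' → type int


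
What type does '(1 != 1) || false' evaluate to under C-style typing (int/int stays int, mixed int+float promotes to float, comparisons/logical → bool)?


Operand types: bool || bool
Rule: logical operators take bool operands and yield bool
Result type: bool


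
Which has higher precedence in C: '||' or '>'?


'>' is relational (level 7); '||' is logical OR (level 1)
Higher level binds tighter
'>' has higher precedence than '||'


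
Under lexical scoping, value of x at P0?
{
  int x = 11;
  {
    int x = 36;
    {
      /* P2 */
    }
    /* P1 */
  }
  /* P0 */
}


x declared in the same block as P0
x = 11


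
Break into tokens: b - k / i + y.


Scan left to right, longest-match per lexeme
Tokens: ID(b), OP(-), ID(k), OP(/), ID(i), OP(+), ID(y)


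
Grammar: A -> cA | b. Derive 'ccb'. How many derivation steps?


Derivation: A => cA => ccA => ccb
Steps: 3


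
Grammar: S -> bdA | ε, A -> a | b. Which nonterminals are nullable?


A nonterminal is nullable iff some alternative derives ε (directly, or every symbol in it is nullable)
Nullable: {S}


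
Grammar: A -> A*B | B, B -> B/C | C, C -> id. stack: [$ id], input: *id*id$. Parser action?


'id' on top is the handle for C -> id
Action: reduce (C -> id)


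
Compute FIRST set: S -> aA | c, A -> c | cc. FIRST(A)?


Per alternative of A: FIRST(c) = {c}; FIRST(cc) = {c}
FIRST(A) = {c}


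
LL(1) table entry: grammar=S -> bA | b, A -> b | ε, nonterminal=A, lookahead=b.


For [A, b]: 'b' ∈ FIRST(b)
Entry: A -> b


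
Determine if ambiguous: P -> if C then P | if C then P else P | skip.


dangling else: 'if C then if C then skip else skip' parses two ways
Ambiguous


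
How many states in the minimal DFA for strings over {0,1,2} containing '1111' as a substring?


KMP-style automaton: 4 progress states + 1 absorbing accept = 5
Minimal DFA: 5 states


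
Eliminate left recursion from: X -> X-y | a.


Left-recursive alternatives: X-y; non-recursive: a
Introduce X': X -> aX', X' -> -yX' | ε


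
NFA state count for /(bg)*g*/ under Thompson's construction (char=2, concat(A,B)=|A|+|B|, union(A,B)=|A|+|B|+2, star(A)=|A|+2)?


Syntax tree has 3 char leaf(s), 0 union(s), 2 star(s)
chars contribute 3×2 = 6; each union adds +2; each star adds +2
Total: 6 + 0 + 4 = 10 states


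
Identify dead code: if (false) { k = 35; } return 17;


condition is constant false, so the whole block is unreachable
Dead: 'if (false) { k = 35; }'


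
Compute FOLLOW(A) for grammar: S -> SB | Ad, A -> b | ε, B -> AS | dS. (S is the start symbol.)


$ ∈ FOLLOW(S). For each A -> αBβ: add FIRST(β)\{ε} to FOLLOW(B); if β nullable, add FOLLOW(A).
FOLLOW(A) = {b, d}


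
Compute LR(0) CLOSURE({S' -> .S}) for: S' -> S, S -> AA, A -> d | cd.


Start: S' -> .S
For each item with dot before a nonterminal B, add B -> .γ for every B-production
Closure: [S' -> .S, S -> .AA, A -> .d, A -> .cd]


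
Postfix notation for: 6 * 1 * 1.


Left to right (same or higher precedence on left)
Postfix: 6 1 * 1 *


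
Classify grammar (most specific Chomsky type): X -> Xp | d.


Left-linear: every RHS is a terminal or one nonterminal followed by a terminal
Classification: Type 3 (Regular)


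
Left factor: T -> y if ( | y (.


Common prefix: 'y'
Factored: T -> y T', T' -> if ( | (


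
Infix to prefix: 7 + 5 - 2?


left-to-right (same/higher precedence on left): tree is (- (+ 7 5) 2)
Prefix: - + 7 5 2


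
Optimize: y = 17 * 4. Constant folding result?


17 * 4 = 68 at compile time
Optimized: y = 68


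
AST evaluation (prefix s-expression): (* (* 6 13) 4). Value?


Evaluate inner: (* 6 13) = 78
Evaluate root: (* 78 4) = 312
Result: 312


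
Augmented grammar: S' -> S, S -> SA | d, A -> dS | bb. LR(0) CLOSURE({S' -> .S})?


Start: S' -> .S
For each item with dot before a nonterminal B, add B -> .γ for every B-production
Closure: [S' -> .S, S -> .SA, S -> .d]


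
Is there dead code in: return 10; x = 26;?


statement follows a return and is unreachable
Dead: 'x = 26'


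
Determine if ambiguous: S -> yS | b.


right-linear, alternatives start with distinct terminals 'y' vs 'b': unique leftmost derivation
Unambiguous


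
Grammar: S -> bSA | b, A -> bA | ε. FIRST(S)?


Per alternative of S: FIRST(bSA) = {b}; FIRST(b) = {b}
FIRST(S) = {b}


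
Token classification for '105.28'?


Pattern: digits with a decimal point
Type: FLOAT_LITERAL


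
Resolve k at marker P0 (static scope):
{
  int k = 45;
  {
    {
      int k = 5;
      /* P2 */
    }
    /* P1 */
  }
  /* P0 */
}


k declared in the same block as P0
k = 45


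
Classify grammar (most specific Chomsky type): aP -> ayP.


LHS has context (more than one symbol) and |LHS| ≤ |RHS|
Classification: Type 1 (Context-Sensitive)


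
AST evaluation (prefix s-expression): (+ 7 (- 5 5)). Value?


Evaluate inner: (- 5 5) = 0
Evaluate root: (+ 7 0) = 7
Result: 7


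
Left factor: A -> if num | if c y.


Common prefix: 'if'
Factored: A -> if A', A' -> num | c y


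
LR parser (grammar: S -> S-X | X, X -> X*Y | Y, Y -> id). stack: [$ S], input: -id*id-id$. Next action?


shift '-' to continue S -> S-X
Action: shift


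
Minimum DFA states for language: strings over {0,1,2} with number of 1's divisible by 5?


Track (count of 1) mod 5: states 0..4, accept at 0
Minimal DFA: 5 states


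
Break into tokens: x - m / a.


Scan left to right, longest-match per lexeme
Tokens: ID(x), OP(-), ID(m), OP(/), ID(a)


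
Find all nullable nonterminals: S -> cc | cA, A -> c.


A nonterminal is nullable iff some alternative derives ε (directly, or every symbol in it is nullable)
Nullable: {}


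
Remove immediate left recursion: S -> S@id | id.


Left-recursive alternatives: S@id; non-recursive: id
Introduce S': S -> idS', S' -> @idS' | ε


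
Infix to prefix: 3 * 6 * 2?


left-to-right (same/higher precedence on left): tree is (* (* 3 6) 2)
Prefix: * * 3 6 2


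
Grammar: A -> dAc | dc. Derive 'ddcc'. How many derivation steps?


Derivation: A => dAc => ddcc
Steps: 2


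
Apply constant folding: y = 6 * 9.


6 * 9 = 54 at compile time
Optimized: y = 54


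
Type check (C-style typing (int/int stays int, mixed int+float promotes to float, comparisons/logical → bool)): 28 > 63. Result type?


Operand types: int > int
Rule: comparison yields bool
Result type: bool


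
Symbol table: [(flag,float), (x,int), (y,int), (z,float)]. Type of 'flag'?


Lookup 'flag' → type float


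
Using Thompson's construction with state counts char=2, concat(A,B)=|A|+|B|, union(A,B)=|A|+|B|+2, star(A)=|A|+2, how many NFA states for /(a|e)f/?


Syntax tree has 3 char leaf(s), 1 union(s), 0 star(s)
chars contribute 3×2 = 6; each union adds +2; each star adds +2
Total: 6 + 2 + 0 = 8 states


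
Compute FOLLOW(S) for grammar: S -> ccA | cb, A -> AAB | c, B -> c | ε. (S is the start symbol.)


$ ∈ FOLLOW(S). For each A -> αBβ: add FIRST(β)\{ε} to FOLLOW(B); if β nullable, add FOLLOW(A).
FOLLOW(S) = {$}


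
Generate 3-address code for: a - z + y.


Break into single-operator statements:
t1 = a - z
t2 = t1 + y


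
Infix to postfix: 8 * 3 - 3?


Left to right (same or higher precedence on left)
Postfix: 8 3 * 3 -


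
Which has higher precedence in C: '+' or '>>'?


'+' is additive (level 9); '>>' is shift (level 8)
Higher level binds tighter
'+' has higher precedence than '>>'


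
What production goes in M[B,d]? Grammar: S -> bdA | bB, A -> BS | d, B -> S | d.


For [B, d]: 'd' ∈ FIRST(d)
Entry: B -> d


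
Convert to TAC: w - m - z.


Break into single-operator statements:
t1 = w - m
t2 = t1 - z


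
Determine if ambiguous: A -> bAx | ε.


balanced b^n…x^n: each string has a unique parse
Unambiguous


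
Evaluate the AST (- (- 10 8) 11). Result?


Evaluate inner: (- 10 8) = 2
Evaluate root: (- 2 11) = -9
Result: -9


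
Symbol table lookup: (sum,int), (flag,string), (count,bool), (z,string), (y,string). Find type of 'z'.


Lookup 'z' → type string


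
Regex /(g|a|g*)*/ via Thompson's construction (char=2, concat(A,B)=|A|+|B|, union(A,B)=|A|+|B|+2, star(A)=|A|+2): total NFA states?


Syntax tree has 3 char leaf(s), 2 union(s), 2 star(s)
chars contribute 3×2 = 6; each union adds +2; each star adds +2
Total: 6 + 4 + 4 = 14 states


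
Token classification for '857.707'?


Pattern: digits with a decimal point
Type: FLOAT_LITERAL


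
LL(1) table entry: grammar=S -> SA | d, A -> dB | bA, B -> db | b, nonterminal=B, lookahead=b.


For [B, b]: 'b' ∈ FIRST(b)
Entry: B -> b


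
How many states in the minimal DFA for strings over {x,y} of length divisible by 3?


Track length mod 3: states 0..2, accept at 0
Minimal DFA: 3 states


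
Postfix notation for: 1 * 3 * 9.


Left to right (same or higher precedence on left)
Postfix: 1 3 * 9 *


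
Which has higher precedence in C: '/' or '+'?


'/' is multiplicative (level 10); '+' is additive (level 9)
Higher level binds tighter
'/' has higher precedence than '+'


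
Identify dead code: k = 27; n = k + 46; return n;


k is read by n's definition; n is returned
No dead code


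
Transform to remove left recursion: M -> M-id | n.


Left-recursive alternatives: M-id; non-recursive: n
Introduce M': M -> nM', M' -> -idM' | ε


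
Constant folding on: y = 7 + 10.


7 + 10 = 17 at compile time
Optimized: y = 17


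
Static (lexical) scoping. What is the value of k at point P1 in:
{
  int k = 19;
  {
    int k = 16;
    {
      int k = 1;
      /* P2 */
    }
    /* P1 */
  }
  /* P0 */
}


k declared in the same block as P1
k = 16


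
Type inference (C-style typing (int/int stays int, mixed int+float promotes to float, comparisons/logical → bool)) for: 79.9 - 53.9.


Operand types: float - float
Rule: mixed int/float promotes to float; int/int stays int
Result type: float


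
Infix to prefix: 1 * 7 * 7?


left-to-right (same/higher precedence on left): tree is (* (* 1 7) 7)
Prefix: * * 1 7 7


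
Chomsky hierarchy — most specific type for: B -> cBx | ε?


Single nonterminal LHS, but c^n x^n is not regular
Classification: Type 2 (Context-Free)


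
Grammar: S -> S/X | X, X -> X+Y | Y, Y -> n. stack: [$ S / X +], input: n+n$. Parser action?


no handle; shift 'n'
Action: shift


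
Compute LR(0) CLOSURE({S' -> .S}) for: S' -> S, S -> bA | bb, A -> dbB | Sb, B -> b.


Start: S' -> .S
For each item with dot before a nonterminal B, add B -> .γ for every B-production
Closure: [S' -> .S, S -> .bA, S -> .bb]


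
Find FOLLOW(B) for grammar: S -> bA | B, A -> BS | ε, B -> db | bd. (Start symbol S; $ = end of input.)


$ ∈ FOLLOW(S). For each A -> αBβ: add FIRST(β)\{ε} to FOLLOW(B); if β nullable, add FOLLOW(A).
FOLLOW(B) = {$, b, d}
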